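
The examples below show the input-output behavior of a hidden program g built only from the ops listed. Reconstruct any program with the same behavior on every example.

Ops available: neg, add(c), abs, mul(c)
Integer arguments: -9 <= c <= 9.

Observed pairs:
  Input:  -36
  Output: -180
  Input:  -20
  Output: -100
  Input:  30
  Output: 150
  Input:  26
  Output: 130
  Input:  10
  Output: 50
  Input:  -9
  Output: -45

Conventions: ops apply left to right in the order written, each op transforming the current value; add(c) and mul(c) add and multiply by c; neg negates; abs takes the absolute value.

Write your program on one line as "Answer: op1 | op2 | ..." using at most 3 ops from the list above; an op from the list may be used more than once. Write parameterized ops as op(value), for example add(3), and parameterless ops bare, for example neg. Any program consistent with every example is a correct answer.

neg | mul(-5)

Check, running the answer program on each example:
  -36 -> 36 -> -180
  -20 -> 20 -> -100
  30 -> -30 -> 150
  26 -> -26 -> 130
  10 -> -10 -> 50
  -9 -> 9 -> -45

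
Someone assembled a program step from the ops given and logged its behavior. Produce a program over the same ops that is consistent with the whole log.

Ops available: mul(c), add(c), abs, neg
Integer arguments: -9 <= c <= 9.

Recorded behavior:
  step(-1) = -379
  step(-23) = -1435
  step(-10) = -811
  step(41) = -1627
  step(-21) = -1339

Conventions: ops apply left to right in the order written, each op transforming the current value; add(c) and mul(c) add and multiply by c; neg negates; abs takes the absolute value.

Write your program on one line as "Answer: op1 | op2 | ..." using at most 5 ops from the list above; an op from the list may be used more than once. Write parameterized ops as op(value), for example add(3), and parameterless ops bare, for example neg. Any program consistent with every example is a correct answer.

add(-7) | abs | mul(8) | mul(-6) | add(5)

Check, running the answer program on each example:
  -1 -> -8 -> 8 -> 64 -> -384 -> -379
  -23 -> -30 -> 30 -> 240 -> -1440 -> -1435
  -10 -> -17 -> 17 -> 136 -> -816 -> -811
  41 -> 34 -> 34 -> 272 -> -1632 -> -1627
  -21 -> -28 -> 28 -> 224 -> -1344 -> -1339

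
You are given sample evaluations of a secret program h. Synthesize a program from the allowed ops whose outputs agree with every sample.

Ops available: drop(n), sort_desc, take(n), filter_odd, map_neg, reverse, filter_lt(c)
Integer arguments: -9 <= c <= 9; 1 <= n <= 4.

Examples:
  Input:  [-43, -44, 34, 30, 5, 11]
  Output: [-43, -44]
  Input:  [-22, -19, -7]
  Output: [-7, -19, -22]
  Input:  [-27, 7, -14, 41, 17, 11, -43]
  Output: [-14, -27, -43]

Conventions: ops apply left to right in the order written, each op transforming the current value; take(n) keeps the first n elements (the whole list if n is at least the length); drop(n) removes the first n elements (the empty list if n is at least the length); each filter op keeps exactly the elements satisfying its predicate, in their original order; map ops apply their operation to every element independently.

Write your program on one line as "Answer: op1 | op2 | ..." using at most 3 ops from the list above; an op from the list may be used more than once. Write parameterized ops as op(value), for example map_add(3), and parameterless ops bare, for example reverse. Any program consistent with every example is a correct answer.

filter_lt(-3) | sort_desc

Check, running the answer program on each example:
  [-43, -44, 34, 30, 5, 11] -> [-43, -44] -> [-43, -44]
  [-22, -19, -7] -> [-22, -19, -7] -> [-7, -19, -22]
  [-27, 7, -14, 41, 17, 11, -43] -> [-27, -14, -43] -> [-14, -27, -43]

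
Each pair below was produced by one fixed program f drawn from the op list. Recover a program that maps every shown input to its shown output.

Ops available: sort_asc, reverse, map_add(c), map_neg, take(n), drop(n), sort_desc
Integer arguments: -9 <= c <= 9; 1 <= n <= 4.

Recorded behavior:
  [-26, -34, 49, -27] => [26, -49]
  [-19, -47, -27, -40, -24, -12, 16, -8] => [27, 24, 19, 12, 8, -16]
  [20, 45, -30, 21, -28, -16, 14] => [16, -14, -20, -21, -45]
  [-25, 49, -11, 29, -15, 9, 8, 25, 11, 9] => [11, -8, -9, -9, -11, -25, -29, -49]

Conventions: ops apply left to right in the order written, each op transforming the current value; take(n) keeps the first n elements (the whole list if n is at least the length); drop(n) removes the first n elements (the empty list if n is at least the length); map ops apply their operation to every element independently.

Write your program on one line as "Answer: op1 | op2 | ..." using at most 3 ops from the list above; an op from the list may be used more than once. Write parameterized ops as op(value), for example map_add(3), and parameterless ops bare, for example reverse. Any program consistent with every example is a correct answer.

map_neg | sort_desc | drop(2)

Check, running the answer program on each example:
  [-26, -34, 49, -27] -> [26, 34, -49, 27] -> [34, 27, 26, -49] -> [26, -49]
  [-19, -47, -27, -40, -24, -12, 16, -8] -> [19, 47, 27, 40, 24, 12, -16, 8] -> [47, 40, 27, 24, 19, 12, 8, -16] -> [27, 24, 19, 12, 8, -16]
  [20, 45, -30, 21, -28, -16, 14] -> [-20, -45, 30, -21, 28, 16, -14] -> [30, 28, 16, -14, -20, -21, -45] -> [16, -14, -20, -21, -45]
  [-25, 49, -11, 29, -15, 9, 8, 25, 11, 9] -> [25, -49, 11, -29, 15, -9, -8, -25, -11, -9] -> [25, 15, 11, -8, -9, -9, -11, -25, -29, -49] -> [11, -8, -9, -9, -11, -25, -29, -49]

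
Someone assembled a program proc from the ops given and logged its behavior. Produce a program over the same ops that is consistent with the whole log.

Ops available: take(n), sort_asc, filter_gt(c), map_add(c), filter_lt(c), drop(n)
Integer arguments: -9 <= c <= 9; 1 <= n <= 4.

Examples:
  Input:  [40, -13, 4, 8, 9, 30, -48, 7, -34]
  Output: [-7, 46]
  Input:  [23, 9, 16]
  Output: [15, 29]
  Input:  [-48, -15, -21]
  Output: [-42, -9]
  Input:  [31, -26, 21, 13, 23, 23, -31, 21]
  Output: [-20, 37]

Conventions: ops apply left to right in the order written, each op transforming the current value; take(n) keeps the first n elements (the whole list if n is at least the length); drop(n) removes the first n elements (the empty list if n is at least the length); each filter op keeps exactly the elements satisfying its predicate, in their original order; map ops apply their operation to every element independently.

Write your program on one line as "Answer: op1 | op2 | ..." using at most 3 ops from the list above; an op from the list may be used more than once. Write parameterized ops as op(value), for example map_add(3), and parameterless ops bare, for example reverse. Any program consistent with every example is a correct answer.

take(2) | map_add(6) | sort_asc

Check, running the answer program on each example:
  [40, -13, 4, 8, 9, 30, -48, 7, -34] -> [40, -13] -> [46, -7] -> [-7, 46]
  [23, 9, 16] -> [23, 9] -> [29, 15] -> [15, 29]
  [-48, -15, -21] -> [-48, -15] -> [-42, -9] -> [-42, -9]
  [31, -26, 21, 13, 23, 23, -31, 21] -> [31, -26] -> [37, -20] -> [-20, 37]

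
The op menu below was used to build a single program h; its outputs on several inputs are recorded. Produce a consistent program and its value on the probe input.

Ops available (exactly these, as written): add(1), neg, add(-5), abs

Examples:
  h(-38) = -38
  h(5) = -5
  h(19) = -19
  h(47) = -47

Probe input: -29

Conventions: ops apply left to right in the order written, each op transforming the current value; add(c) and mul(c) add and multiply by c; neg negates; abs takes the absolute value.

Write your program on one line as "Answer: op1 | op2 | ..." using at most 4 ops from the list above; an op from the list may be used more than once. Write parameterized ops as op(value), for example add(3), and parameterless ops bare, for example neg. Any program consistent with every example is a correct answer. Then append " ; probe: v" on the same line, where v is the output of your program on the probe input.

neg | abs | neg ; probe: -29

Check, running the answer program on each example:
  -38 -> 38 -> 38 -> -38
  5 -> -5 -> 5 -> -5
  19 -> -19 -> 19 -> -19
  47 -> -47 -> 47 -> -47
  probe: -29 -> 29 -> 29 -> -29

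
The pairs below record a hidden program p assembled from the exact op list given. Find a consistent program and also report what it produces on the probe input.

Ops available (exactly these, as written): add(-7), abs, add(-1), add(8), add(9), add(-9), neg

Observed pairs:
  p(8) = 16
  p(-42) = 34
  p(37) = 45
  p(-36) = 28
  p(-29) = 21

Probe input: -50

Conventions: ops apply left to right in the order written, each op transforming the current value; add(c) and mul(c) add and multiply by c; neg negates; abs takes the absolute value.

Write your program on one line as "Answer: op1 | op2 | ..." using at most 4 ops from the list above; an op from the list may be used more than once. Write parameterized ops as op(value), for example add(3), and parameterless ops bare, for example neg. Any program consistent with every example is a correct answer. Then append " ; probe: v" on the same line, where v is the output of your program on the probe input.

add(8) | neg | abs ; probe: 42

Check, running the answer program on each example:
  8 -> 16 -> -16 -> 16
  -42 -> -34 -> 34 -> 34
  37 -> 45 -> -45 -> 45
  -36 -> -28 -> 28 -> 28
  -29 -> -21 -> 21 -> 21
  probe: -50 -> -42 -> 42 -> 42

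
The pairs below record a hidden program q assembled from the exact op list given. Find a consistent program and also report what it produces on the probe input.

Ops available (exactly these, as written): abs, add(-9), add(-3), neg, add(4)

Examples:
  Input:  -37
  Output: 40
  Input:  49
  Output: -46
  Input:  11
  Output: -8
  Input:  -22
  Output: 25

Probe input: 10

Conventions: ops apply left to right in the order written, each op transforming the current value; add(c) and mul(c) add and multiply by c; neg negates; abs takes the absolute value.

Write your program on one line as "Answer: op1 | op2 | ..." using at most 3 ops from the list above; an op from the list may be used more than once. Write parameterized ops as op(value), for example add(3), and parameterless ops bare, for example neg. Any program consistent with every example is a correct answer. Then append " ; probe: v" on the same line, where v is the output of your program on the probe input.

add(-3) | neg ; probe: -7

Check, running the answer program on each example:
  -37 -> -40 -> 40
  49 -> 46 -> -46
  11 -> 8 -> -8
  -22 -> -25 -> 25
  probe: 10 -> 7 -> -7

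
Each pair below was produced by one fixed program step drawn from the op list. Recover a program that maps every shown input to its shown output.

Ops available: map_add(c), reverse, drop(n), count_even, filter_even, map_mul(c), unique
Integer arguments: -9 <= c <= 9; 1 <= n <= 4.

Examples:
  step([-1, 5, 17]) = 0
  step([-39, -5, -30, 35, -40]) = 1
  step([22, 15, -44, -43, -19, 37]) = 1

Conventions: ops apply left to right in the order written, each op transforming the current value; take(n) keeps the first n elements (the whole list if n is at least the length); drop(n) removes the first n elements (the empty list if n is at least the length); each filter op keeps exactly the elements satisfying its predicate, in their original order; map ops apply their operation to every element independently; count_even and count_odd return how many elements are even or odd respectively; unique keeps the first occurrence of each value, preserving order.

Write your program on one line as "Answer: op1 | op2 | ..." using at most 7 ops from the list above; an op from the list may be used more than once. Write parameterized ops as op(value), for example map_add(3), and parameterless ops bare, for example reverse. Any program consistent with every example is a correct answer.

reverse | drop(2) | map_mul(9) | reverse | drop(2) | count_even

Check, running the answer program on each example:
  [-1, 5, 17] -> [17, 5, -1] -> [-1] -> [-9] -> [-9] -> [] -> 0
  [-39, -5, -30, 35, -40] -> [-40, 35, -30, -5, -39] -> [-30, -5, -39] -> [-270, -45, -351] -> [-351, -45, -270] -> [-270] -> 1
  [22, 15, -44, -43, -19, 37] -> [37, -19, -43, -44, 15, 22] -> [-43, -44, 15, 22] -> [-387, -396, 135, 198] -> [198, 135, -396, -387] -> [-396, -387] -> 1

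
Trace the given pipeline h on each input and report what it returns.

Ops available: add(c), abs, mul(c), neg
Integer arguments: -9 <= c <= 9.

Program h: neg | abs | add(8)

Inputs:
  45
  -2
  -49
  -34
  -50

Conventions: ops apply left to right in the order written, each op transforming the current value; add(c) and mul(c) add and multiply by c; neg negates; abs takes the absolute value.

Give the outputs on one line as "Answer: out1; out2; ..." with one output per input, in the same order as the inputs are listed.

Execution, op by op:
  45 -> -45 -> 45 -> 53
  -2 -> 2 -> 2 -> 10
  -49 -> 49 -> 49 -> 57
  -34 -> 34 -> 34 -> 42
  -50 -> 50 -> 50 -> 58

53; 10; 57; 42; 58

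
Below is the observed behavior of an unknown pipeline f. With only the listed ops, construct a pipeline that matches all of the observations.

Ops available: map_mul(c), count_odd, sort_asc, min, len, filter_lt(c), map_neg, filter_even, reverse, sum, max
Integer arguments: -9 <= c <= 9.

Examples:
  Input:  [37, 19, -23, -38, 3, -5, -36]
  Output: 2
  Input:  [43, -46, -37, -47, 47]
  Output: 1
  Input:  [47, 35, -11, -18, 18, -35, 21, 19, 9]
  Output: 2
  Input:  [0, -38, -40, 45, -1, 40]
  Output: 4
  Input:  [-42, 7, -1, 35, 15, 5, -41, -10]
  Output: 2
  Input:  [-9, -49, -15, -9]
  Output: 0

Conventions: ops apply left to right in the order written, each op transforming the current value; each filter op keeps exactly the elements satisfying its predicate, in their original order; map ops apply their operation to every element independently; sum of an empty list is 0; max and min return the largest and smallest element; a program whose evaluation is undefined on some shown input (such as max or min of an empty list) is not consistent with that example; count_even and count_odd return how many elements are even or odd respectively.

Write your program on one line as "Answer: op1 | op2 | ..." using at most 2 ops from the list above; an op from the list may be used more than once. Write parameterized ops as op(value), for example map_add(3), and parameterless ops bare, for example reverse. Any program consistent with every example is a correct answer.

filter_even | len

Check, running the answer program on each example:
  [37, 19, -23, -38, 3, -5, -36] -> [-38, -36] -> 2
  [43, -46, -37, -47, 47] -> [-46] -> 1
  [47, 35, -11, -18, 18, -35, 21, 19, 9] -> [-18, 18] -> 2
  [0, -38, -40, 45, -1, 40] -> [0, -38, -40, 40] -> 4
  [-42, 7, -1, 35, 15, 5, -41, -10] -> [-42, -10] -> 2
  [-9, -49, -15, -9] -> [] -> 0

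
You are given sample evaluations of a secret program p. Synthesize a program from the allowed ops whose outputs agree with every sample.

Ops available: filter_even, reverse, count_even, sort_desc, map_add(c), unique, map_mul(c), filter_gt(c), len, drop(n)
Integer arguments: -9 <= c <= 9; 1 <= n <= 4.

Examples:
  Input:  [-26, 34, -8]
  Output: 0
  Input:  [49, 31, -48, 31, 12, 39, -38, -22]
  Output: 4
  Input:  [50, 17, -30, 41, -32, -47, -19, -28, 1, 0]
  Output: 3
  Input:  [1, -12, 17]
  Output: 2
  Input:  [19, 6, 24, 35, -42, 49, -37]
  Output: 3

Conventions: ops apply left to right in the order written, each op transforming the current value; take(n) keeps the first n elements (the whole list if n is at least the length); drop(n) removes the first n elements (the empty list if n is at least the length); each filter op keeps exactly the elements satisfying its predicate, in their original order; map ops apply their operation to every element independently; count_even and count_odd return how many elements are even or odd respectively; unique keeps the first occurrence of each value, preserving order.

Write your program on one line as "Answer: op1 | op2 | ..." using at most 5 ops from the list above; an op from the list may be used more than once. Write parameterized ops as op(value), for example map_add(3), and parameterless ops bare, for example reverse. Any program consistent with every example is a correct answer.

map_add(3) | map_add(6) | reverse | filter_gt(-4) | count_even

Check, running the answer program on each example:
  [-26, 34, -8] -> [-23, 37, -5] -> [-17, 43, 1] -> [1, 43, -17] -> [1, 43] -> 0
  [49, 31, -48, 31, 12, 39, -38, -22] -> [52, 34, -45, 34, 15, 42, -35, -19] -> [58, 40, -39, 40, 21, 48, -29, -13] -> [-13, -29, 48, 21, 40, -39, 40, 58] -> [48, 21, 40, 40, 58] -> 4
  [50, 17, -30, 41, -32, -47, -19, -28, 1, 0] -> [53, 20, -27, 44, -29, -44, -16, -25, 4, 3] -> [59, 26, -21, 50, -23, -38, -10, -19, 10, 9] -> [9, 10, -19, -10, -38, -23, 50, -21, 26, 59] -> [9, 10, 50, 26, 59] -> 3
  [1, -12, 17] -> [4, -9, 20] -> [10, -3, 26] -> [26, -3, 10] -> [26, -3, 10] -> 2
  [19, 6, 24, 35, -42, 49, -37] -> [22, 9, 27, 38, -39, 52, -34] -> [28, 15, 33, 44, -33, 58, -28] -> [-28, 58, -33, 44, 33, 15, 28] -> [58, 44, 33, 15, 28] -> 3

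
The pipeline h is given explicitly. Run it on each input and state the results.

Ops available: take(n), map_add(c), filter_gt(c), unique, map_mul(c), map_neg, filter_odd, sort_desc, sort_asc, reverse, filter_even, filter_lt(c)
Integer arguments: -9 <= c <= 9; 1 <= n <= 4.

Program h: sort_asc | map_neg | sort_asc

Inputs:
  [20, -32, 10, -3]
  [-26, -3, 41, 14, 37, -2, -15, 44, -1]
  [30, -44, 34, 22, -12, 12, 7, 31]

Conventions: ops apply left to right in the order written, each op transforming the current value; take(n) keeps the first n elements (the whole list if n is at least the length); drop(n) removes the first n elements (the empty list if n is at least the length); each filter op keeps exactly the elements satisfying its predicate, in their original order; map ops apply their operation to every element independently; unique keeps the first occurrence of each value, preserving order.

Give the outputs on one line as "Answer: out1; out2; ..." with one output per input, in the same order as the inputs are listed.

[-20, -10, 3, 32]; [-44, -41, -37, -14, 1, 2, 3, 15, 26]; [-34, -31, -30, -22, -12, -7, 12, 44]

Execution, op by op:
  [20, -32, 10, -3] -> [-32, -3, 10, 20] -> [32, 3, -10, -20] -> [-20, -10, 3, 32]
  [-26, -3, 41, 14, 37, -2, -15, 44, -1] -> [-26, -15, -3, -2, -1, 14, 37, 41, 44] -> [26, 15, 3, 2, 1, -14, -37, -41, -44] -> [-44, -41, -37, -14, 1, 2, 3, 15, 26]
  [30, -44, 34, 22, -12, 12, 7, 31] -> [-44, -12, 7, 12, 22, 30, 31, 34] -> [44, 12, -7, -12, -22, -30, -31, -34] -> [-34, -31, -30, -22, -12, -7, 12, 44]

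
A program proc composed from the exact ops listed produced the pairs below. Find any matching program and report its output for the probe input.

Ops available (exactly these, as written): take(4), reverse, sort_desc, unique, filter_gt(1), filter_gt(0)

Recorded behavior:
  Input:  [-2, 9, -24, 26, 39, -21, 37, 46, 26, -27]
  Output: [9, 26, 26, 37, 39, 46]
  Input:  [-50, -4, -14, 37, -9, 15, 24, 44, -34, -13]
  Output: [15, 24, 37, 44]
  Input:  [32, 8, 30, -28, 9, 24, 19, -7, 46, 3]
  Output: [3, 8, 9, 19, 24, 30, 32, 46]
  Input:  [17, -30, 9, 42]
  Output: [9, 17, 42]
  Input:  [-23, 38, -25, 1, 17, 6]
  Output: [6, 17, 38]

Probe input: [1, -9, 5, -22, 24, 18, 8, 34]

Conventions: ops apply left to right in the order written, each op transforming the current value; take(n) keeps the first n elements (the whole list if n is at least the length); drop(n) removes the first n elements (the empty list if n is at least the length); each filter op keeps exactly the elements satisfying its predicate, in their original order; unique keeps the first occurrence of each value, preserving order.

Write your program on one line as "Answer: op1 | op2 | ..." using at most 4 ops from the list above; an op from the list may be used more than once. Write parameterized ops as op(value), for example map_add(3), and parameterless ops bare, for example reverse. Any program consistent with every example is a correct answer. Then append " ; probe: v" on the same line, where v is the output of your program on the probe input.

sort_desc | reverse | filter_gt(1) ; probe: [5, 8, 18, 24, 34]

Check, running the answer program on each example:
  [-2, 9, -24, 26, 39, -21, 37, 46, 26, -27] -> [46, 39, 37, 26, 26, 9, -2, -21, -24, -27] -> [-27, -24, -21, -2, 9, 26, 26, 37, 39, 46] -> [9, 26, 26, 37, 39, 46]
  [-50, -4, -14, 37, -9, 15, 24, 44, -34, -13] -> [44, 37, 24, 15, -4, -9, -13, -14, -34, -50] -> [-50, -34, -14, -13, -9, -4, 15, 24, 37, 44] -> [15, 24, 37, 44]
  [32, 8, 30, -28, 9, 24, 19, -7, 46, 3] -> [46, 32, 30, 24, 19, 9, 8, 3, -7, -28] -> [-28, -7, 3, 8, 9, 19, 24, 30, 32, 46] -> [3, 8, 9, 19, 24, 30, 32, 46]
  [17, -30, 9, 42] -> [42, 17, 9, -30] -> [-30, 9, 17, 42] -> [9, 17, 42]
  [-23, 38, -25, 1, 17, 6] -> [38, 17, 6, 1, -23, -25] -> [-25, -23, 1, 6, 17, 38] -> [6, 17, 38]
  probe: [1, -9, 5, -22, 24, 18, 8, 34] -> [34, 24, 18, 8, 5, 1, -9, -22] -> [-22, -9, 1, 5, 8, 18, 24, 34] -> [5, 8, 18, 24, 34]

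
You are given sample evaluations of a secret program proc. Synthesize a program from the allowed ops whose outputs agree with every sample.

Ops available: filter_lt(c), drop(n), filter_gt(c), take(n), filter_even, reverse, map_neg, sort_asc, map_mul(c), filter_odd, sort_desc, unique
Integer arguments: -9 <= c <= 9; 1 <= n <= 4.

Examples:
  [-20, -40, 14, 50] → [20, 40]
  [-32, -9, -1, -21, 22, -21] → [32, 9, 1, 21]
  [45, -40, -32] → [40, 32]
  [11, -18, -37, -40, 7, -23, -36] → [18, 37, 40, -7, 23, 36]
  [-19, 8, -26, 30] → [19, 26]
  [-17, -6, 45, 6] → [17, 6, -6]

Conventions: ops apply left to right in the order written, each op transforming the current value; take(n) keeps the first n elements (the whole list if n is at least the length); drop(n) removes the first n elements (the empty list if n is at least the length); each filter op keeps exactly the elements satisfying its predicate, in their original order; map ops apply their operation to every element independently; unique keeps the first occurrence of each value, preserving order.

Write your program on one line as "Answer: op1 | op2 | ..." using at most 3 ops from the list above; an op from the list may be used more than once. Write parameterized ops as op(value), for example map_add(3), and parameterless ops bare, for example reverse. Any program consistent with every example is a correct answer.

map_neg | unique | filter_gt(-8)

Check, running the answer program on each example:
  [-20, -40, 14, 50] -> [20, 40, -14, -50] -> [20, 40, -14, -50] -> [20, 40]
  [-32, -9, -1, -21, 22, -21] -> [32, 9, 1, 21, -22, 21] -> [32, 9, 1, 21, -22] -> [32, 9, 1, 21]
  [45, -40, -32] -> [-45, 40, 32] -> [-45, 40, 32] -> [40, 32]
  [11, -18, -37, -40, 7, -23, -36] -> [-11, 18, 37, 40, -7, 23, 36] -> [-11, 18, 37, 40, -7, 23, 36] -> [18, 37, 40, -7, 23, 36]
  [-19, 8, -26, 30] -> [19, -8, 26, -30] -> [19, -8, 26, -30] -> [19, 26]
  [-17, -6, 45, 6] -> [17, 6, -45, -6] -> [17, 6, -45, -6] -> [17, 6, -6]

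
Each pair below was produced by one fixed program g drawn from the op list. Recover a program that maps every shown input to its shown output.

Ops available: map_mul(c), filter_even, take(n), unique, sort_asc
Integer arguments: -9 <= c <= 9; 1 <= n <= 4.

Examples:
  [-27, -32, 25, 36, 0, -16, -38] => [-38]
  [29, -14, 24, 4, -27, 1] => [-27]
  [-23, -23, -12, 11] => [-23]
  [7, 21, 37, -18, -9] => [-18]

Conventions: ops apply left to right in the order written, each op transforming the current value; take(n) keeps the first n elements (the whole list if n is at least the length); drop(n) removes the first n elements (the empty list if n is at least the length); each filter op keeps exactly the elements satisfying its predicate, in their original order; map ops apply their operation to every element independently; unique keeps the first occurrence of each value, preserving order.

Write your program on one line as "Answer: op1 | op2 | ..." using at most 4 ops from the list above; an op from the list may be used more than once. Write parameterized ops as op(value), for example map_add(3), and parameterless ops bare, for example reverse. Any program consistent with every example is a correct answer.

unique | sort_asc | take(4) | take(1)

Check, running the answer program on each example:
  [-27, -32, 25, 36, 0, -16, -38] -> [-27, -32, 25, 36, 0, -16, -38] -> [-38, -32, -27, -16, 0, 25, 36] -> [-38, -32, -27, -16] -> [-38]
  [29, -14, 24, 4, -27, 1] -> [29, -14, 24, 4, -27, 1] -> [-27, -14, 1, 4, 24, 29] -> [-27, -14, 1, 4] -> [-27]
  [-23, -23, -12, 11] -> [-23, -12, 11] -> [-23, -12, 11] -> [-23, -12, 11] -> [-23]
  [7, 21, 37, -18, -9] -> [7, 21, 37, -18, -9] -> [-18, -9, 7, 21, 37] -> [-18, -9, 7, 21] -> [-18]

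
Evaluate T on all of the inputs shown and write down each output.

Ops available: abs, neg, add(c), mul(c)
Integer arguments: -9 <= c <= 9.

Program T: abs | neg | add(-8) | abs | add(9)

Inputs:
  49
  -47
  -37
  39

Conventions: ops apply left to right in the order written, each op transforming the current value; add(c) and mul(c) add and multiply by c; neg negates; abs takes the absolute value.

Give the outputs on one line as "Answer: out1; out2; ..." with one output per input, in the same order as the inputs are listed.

Execution, op by op:
  49 -> 49 -> -49 -> -57 -> 57 -> 66
  -47 -> 47 -> -47 -> -55 -> 55 -> 64
  -37 -> 37 -> -37 -> -45 -> 45 -> 54
  39 -> 39 -> -39 -> -47 -> 47 -> 56

66; 64; 54; 56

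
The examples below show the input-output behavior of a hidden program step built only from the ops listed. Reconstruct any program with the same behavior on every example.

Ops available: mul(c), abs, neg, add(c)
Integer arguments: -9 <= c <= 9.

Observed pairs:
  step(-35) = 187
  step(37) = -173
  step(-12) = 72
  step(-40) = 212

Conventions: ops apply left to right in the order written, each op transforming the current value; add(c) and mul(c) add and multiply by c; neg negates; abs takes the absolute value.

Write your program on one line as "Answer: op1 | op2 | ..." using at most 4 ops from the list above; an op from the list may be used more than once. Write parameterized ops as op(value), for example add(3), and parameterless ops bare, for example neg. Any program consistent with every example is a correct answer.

add(-3) | mul(-5) | add(-3)

Check, running the answer program on each example:
  -35 -> -38 -> 190 -> 187
  37 -> 34 -> -170 -> -173
  -12 -> -15 -> 75 -> 72
  -40 -> -43 -> 215 -> 212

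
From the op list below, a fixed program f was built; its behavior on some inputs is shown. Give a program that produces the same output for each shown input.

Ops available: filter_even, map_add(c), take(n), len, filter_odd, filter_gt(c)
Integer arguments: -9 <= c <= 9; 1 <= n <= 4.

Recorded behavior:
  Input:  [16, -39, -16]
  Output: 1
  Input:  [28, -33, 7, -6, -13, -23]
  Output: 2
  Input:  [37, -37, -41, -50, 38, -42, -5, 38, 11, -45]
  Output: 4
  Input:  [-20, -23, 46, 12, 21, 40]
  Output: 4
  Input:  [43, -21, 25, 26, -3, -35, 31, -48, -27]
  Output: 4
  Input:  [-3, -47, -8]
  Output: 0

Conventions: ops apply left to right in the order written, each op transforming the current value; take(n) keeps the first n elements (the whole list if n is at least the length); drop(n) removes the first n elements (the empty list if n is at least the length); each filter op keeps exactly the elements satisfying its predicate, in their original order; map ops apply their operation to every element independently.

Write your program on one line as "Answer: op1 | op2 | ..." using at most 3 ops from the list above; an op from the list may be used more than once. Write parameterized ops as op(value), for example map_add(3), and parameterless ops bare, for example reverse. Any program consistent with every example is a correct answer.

filter_gt(-3) | len

Check, running the answer program on each example:
  [16, -39, -16] -> [16] -> 1
  [28, -33, 7, -6, -13, -23] -> [28, 7] -> 2
  [37, -37, -41, -50, 38, -42, -5, 38, 11, -45] -> [37, 38, 38, 11] -> 4
  [-20, -23, 46, 12, 21, 40] -> [46, 12, 21, 40] -> 4
  [43, -21, 25, 26, -3, -35, 31, -48, -27] -> [43, 25, 26, 31] -> 4
  [-3, -47, -8] -> [] -> 0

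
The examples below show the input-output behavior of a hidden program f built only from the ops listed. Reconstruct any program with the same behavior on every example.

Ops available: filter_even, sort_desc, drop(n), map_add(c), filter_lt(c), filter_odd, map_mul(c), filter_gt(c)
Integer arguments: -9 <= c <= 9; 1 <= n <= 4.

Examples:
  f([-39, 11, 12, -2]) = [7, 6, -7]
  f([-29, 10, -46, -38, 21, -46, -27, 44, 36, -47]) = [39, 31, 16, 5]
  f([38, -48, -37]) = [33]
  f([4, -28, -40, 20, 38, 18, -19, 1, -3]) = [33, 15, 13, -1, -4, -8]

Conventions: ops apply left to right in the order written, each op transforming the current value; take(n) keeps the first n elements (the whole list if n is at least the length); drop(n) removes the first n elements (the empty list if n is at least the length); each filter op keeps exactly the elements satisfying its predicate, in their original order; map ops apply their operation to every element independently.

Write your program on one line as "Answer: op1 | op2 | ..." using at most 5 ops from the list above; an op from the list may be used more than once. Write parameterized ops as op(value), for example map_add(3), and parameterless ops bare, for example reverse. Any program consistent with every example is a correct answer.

map_add(-4) | map_add(1) | sort_desc | filter_gt(-8) | map_add(-2)

Check, running the answer program on each example:
  [-39, 11, 12, -2] -> [-43, 7, 8, -6] -> [-42, 8, 9, -5] -> [9, 8, -5, -42] -> [9, 8, -5] -> [7, 6, -7]
  [-29, 10, -46, -38, 21, -46, -27, 44, 36, -47] -> [-33, 6, -50, -42, 17, -50, -31, 40, 32, -51] -> [-32, 7, -49, -41, 18, -49, -30, 41, 33, -50] -> [41, 33, 18, 7, -30, -32, -41, -49, -49, -50] -> [41, 33, 18, 7] -> [39, 31, 16, 5]
  [38, -48, -37] -> [34, -52, -41] -> [35, -51, -40] -> [35, -40, -51] -> [35] -> [33]
  [4, -28, -40, 20, 38, 18, -19, 1, -3] -> [0, -32, -44, 16, 34, 14, -23, -3, -7] -> [1, -31, -43, 17, 35, 15, -22, -2, -6] -> [35, 17, 15, 1, -2, -6, -22, -31, -43] -> [35, 17, 15, 1, -2, -6] -> [33, 15, 13, -1, -4, -8]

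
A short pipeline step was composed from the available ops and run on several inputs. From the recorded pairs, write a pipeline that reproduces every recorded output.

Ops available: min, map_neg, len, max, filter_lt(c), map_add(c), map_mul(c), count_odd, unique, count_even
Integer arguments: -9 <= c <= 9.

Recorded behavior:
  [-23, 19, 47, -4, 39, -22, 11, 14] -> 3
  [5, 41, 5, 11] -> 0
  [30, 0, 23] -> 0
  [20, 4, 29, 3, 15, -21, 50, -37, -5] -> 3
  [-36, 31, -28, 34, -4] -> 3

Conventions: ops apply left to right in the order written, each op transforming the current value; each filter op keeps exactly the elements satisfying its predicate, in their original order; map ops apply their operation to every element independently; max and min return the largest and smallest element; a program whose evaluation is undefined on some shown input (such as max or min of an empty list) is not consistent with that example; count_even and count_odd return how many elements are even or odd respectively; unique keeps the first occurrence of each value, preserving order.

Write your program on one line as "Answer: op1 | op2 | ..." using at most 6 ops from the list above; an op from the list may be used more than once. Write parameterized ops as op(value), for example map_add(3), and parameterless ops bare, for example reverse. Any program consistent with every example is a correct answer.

map_mul(7) | filter_lt(-6) | map_mul(7) | map_mul(8) | map_neg | len

Check, running the answer program on each example:
  [-23, 19, 47, -4, 39, -22, 11, 14] -> [-161, 133, 329, -28, 273, -154, 77, 98] -> [-161, -28, -154] -> [-1127, -196, -1078] -> [-9016, -1568, -8624] -> [9016, 1568, 8624] -> 3
  [5, 41, 5, 11] -> [35, 287, 35, 77] -> [] -> [] -> [] -> [] -> 0
  [30, 0, 23] -> [210, 0, 161] -> [] -> [] -> [] -> [] -> 0
  [20, 4, 29, 3, 15, -21, 50, -37, -5] -> [140, 28, 203, 21, 105, -147, 350, -259, -35] -> [-147, -259, -35] -> [-1029, -1813, -245] -> [-8232, -14504, -1960] -> [8232, 14504, 1960] -> 3
  [-36, 31, -28, 34, -4] -> [-252, 217, -196, 238, -28] -> [-252, -196, -28] -> [-1764, -1372, -196] -> [-14112, -10976, -1568] -> [14112, 10976, 1568] -> 3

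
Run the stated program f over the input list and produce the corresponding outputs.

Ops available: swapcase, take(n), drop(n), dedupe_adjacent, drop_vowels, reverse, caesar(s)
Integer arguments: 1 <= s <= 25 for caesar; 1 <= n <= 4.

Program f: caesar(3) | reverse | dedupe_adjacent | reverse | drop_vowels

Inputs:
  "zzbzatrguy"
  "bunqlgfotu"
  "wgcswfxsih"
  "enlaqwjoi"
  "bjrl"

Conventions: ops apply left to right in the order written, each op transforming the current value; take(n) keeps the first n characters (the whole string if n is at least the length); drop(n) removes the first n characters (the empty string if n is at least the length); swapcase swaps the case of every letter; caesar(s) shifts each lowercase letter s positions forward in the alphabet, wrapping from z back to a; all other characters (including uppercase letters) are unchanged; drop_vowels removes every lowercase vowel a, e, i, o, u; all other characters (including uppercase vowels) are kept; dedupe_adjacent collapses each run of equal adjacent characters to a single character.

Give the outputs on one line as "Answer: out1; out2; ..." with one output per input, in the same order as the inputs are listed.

"ccdwjxb"; "xqtjrwx"; "zjfvzvlk"; "hqdtzmrl"; "m"

Execution, op by op:
  "zzbzatrguy" -> "ccecdwujxb" -> "bxjuwdcecc" -> "bxjuwdcec" -> "cecdwujxb" -> "ccdwjxb"
  "bunqlgfotu" -> "exqtojirwx" -> "xwrijotqxe" -> "xwrijotqxe" -> "exqtojirwx" -> "xqtjrwx"
  "wgcswfxsih" -> "zjfvziavlk" -> "klvaizvfjz" -> "klvaizvfjz" -> "zjfvziavlk" -> "zjfvzvlk"
  "enlaqwjoi" -> "hqodtzmrl" -> "lrmztdoqh" -> "lrmztdoqh" -> "hqodtzmrl" -> "hqdtzmrl"
  "bjrl" -> "emuo" -> "oume" -> "oume" -> "emuo" -> "m"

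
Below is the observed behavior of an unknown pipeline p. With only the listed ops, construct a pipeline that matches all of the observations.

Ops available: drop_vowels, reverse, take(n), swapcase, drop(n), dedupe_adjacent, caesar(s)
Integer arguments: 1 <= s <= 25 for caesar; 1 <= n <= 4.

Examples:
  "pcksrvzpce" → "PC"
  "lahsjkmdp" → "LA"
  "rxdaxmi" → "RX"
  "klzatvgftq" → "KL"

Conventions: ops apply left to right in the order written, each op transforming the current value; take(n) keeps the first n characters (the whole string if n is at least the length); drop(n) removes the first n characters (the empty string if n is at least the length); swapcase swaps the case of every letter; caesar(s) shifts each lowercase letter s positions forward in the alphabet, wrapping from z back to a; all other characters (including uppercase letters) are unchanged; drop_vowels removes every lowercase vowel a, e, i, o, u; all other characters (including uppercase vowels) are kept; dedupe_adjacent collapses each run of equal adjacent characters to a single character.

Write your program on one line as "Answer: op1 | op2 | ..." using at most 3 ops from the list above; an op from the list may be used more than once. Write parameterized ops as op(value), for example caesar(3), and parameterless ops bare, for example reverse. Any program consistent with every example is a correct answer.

swapcase | take(2)

Check, running the answer program on each example:
  "pcksrvzpce" -> "PCKSRVZPCE" -> "PC"
  "lahsjkmdp" -> "LAHSJKMDP" -> "LA"
  "rxdaxmi" -> "RXDAXMI" -> "RX"
  "klzatvgftq" -> "KLZATVGFTQ" -> "KL"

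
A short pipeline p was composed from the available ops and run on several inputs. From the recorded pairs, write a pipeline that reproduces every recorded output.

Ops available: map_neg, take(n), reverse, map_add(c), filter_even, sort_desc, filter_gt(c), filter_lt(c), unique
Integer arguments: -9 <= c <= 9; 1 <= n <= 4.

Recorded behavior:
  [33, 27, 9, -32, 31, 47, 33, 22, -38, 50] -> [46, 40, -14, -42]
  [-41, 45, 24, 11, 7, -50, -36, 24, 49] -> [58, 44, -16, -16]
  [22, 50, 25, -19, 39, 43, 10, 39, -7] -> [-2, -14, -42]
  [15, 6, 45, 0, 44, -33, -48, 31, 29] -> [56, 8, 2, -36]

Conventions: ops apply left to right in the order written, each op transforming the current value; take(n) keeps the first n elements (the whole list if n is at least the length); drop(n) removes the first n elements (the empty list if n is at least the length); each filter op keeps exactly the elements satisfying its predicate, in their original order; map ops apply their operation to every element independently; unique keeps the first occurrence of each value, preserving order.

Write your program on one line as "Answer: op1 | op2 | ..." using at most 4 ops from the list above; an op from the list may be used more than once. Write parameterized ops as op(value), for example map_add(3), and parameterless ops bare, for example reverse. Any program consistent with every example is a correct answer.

map_neg | sort_desc | filter_even | map_add(8)

Check, running the answer program on each example:
  [33, 27, 9, -32, 31, 47, 33, 22, -38, 50] -> [-33, -27, -9, 32, -31, -47, -33, -22, 38, -50] -> [38, 32, -9, -22, -27, -31, -33, -33, -47, -50] -> [38, 32, -22, -50] -> [46, 40, -14, -42]
  [-41, 45, 24, 11, 7, -50, -36, 24, 49] -> [41, -45, -24, -11, -7, 50, 36, -24, -49] -> [50, 41, 36, -7, -11, -24, -24, -45, -49] -> [50, 36, -24, -24] -> [58, 44, -16, -16]
  [22, 50, 25, -19, 39, 43, 10, 39, -7] -> [-22, -50, -25, 19, -39, -43, -10, -39, 7] -> [19, 7, -10, -22, -25, -39, -39, -43, -50] -> [-10, -22, -50] -> [-2, -14, -42]
  [15, 6, 45, 0, 44, -33, -48, 31, 29] -> [-15, -6, -45, 0, -44, 33, 48, -31, -29] -> [48, 33, 0, -6, -15, -29, -31, -44, -45] -> [48, 0, -6, -44] -> [56, 8, 2, -36]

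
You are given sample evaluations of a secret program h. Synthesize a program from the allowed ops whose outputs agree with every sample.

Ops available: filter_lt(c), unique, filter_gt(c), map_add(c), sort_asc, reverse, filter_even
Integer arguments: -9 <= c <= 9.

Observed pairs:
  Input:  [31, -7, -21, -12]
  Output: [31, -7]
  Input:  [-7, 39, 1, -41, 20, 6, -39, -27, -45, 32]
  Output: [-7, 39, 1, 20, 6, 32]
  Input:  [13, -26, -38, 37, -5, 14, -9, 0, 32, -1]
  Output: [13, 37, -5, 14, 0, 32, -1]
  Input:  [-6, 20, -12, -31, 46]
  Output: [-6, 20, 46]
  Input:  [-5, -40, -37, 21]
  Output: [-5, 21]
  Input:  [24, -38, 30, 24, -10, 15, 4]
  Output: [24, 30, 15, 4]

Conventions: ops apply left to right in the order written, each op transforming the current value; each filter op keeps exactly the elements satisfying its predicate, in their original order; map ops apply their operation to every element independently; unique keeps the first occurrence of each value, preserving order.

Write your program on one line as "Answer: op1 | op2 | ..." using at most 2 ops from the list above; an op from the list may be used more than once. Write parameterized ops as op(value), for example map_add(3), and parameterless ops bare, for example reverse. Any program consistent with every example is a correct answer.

filter_gt(-9) | unique

Check, running the answer program on each example:
  [31, -7, -21, -12] -> [31, -7] -> [31, -7]
  [-7, 39, 1, -41, 20, 6, -39, -27, -45, 32] -> [-7, 39, 1, 20, 6, 32] -> [-7, 39, 1, 20, 6, 32]
  [13, -26, -38, 37, -5, 14, -9, 0, 32, -1] -> [13, 37, -5, 14, 0, 32, -1] -> [13, 37, -5, 14, 0, 32, -1]
  [-6, 20, -12, -31, 46] -> [-6, 20, 46] -> [-6, 20, 46]
  [-5, -40, -37, 21] -> [-5, 21] -> [-5, 21]
  [24, -38, 30, 24, -10, 15, 4] -> [24, 30, 24, 15, 4] -> [24, 30, 15, 4]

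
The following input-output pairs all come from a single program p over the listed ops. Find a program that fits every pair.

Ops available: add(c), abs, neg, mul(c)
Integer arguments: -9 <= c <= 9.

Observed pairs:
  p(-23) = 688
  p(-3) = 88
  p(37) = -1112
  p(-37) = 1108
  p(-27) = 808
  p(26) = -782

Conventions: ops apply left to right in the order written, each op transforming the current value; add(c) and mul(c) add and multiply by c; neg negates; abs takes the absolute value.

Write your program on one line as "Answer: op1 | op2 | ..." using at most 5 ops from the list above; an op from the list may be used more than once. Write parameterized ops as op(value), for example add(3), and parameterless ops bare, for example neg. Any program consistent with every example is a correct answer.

mul(-5) | mul(6) | add(2) | add(-4)

Check, running the answer program on each example:
  -23 -> 115 -> 690 -> 692 -> 688
  -3 -> 15 -> 90 -> 92 -> 88
  37 -> -185 -> -1110 -> -1108 -> -1112
  -37 -> 185 -> 1110 -> 1112 -> 1108
  -27 -> 135 -> 810 -> 812 -> 808
  26 -> -130 -> -780 -> -778 -> -782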